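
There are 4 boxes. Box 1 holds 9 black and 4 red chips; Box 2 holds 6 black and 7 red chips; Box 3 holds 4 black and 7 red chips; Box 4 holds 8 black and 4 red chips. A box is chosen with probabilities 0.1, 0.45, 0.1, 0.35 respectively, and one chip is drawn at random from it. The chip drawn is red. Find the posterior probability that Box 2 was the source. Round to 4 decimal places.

Posterior probability ≈ 0.5344

Tabulate prior·likelihood by source: [1] prior 0.1, lik 0.3077, product 0.03077; [2] prior 0.45, lik 0.5385, product 0.2423; [3] prior 0.1, lik 0.6364, product 0.06364; [4] prior 0.35, lik 0.3333, product 0.1167.
Normalizing constant = 0.45338; the posterior for Box 2 is its product over the sum, 0.2423/0.45338 = 0.5344.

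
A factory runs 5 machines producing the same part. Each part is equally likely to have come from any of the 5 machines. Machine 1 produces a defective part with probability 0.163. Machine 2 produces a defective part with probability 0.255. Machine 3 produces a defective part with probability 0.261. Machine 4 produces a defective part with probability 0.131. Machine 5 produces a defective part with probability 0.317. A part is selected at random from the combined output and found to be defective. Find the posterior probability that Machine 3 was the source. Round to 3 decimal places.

Posterior probability ≈ 0.232

P(defective|M1) = 0.163; P(defective|M2) = 0.255; P(defective|M3) = 0.261; P(defective|M4) = 0.131; P(defective|M5) = 0.317.
Prior × likelihood for each source: 0.2·0.163=0.03260, 0.2·0.255=0.05100, 0.2·0.261=0.05220, 0.2·0.131=0.02620, 0.2·0.317=0.06340. Summing gives P(defective) = 0.22540.
P(Machine 3 | defective) = 0.05220 / 0.22540 = 0.232.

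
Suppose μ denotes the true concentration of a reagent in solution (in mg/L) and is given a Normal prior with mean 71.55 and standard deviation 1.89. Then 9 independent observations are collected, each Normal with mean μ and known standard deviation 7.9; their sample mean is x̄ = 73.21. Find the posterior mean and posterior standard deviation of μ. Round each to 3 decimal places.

Posterior mean ≈ 72.114; posterior SD ≈ 1.535

With known σ, the Normal prior is conjugate. Weight on the data is w = (n/σ²)/(n/σ² + 1/τ₀²) = 0.144208/(0.144208+0.279947) = 0.33999.
Posterior mean = w·x̄ + (1−w)·μ₀ = 0.33999·73.21 + 0.66001·71.55 = 72.114. Posterior variance = 1/(0.144208+0.279947) = 2.35763, so SD = 1.535.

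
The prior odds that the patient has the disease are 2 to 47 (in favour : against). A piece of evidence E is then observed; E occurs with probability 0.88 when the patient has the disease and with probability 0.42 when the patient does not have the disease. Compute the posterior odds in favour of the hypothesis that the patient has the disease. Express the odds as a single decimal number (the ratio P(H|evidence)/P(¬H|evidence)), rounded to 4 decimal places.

Prior odds = 2/47 = 0.042553.
Likelihood ratio for E = 0.88/0.42 = 2.0952.
Posterior odds = prior odds × LR = 0.089159.

Posterior odds ≈ 0.0892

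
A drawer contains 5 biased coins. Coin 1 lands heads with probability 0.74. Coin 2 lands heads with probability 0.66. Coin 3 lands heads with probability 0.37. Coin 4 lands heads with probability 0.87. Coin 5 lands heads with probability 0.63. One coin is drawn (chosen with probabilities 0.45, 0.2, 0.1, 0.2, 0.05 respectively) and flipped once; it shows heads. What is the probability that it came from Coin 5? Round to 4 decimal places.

P(heads|C1) = 0.74; P(heads|C2) = 0.66; P(heads|C3) = 0.37; P(heads|C4) = 0.87; P(heads|C5) = 0.63.
Prior × likelihood for each source: 0.45·0.74=0.3330, 0.2·0.66=0.1320, 0.1·0.37=0.03700, 0.2·0.87=0.1740, 0.05·0.63=0.03150. Summing gives P(heads) = 0.70750.
P(Coin 5 | heads) = 0.03150 / 0.70750 = 0.0445.

Posterior probability ≈ 0.0445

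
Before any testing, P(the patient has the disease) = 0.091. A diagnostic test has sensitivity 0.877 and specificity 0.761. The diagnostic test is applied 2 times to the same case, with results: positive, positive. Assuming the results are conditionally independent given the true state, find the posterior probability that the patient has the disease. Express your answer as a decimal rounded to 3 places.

Posterior P(H) ≈ 0.574

With H the event that the patient has the disease, the joint likelihood of the observed sequence is P(data|H) = 0.877·0.877 = 0.76913 and P(data|¬H) = 0.239·0.239 = 0.057121.
Bayes: P(H|data) = 0.091·0.76913 / (0.091·0.76913 + 0.909·0.057121) = 0.069991/0.12191 = 0.5741.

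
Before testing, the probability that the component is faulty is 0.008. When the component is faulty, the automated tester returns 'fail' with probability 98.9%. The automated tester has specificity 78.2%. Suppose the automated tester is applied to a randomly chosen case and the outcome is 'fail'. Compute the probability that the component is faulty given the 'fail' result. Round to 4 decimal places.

Let H be the event that the component is faulty. P(H) = 0.008, so P(¬H) = 0.992. With E the 'fail' result, P(E|H) = 0.989 and P(E|¬H) = 0.218.
P(E) = 0.989·0.008 + 0.218·0.992 = 0.0079120 + 0.21626 = 0.22417.
By Bayes' theorem, P(H|E) = 0.0079120 / 0.22417 = 0.0353.

P(H | E) ≈ 0.0353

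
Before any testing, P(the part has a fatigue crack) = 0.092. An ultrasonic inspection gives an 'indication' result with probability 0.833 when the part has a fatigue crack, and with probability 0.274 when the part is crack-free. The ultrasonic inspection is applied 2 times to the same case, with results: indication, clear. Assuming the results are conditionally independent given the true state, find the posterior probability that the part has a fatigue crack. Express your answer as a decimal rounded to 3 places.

Let H be the event that the part has a fatigue crack; start with P(H) = 0.092. P('indication'|H) = 0.833, P('indication'|¬H) = 0.274.
Update on result 1 ('indication'): P(H) ← 0.833·0.0920 / (0.833·0.0920 + 0.274·0.9080) = 0.076636/0.32543 = 0.2355.
Update on result 2 ('clear'): P(H) ← 0.167·0.2355 / (0.167·0.2355 + 0.726·0.7645) = 0.039327/0.59436 = 0.0662.

Posterior P(H) ≈ 0.066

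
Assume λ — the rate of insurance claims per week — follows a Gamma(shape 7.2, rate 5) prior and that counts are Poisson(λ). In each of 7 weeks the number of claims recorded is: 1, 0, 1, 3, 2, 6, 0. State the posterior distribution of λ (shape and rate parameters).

Total count ∑xᵢ = 13 over n = 7 weeks.
Gamma is conjugate to the Poisson likelihood: posterior is Gamma(shape = 7.2+13 = 20.2, rate = 5+7 = 12).

Posterior: Gamma(shape=20.2, rate=12)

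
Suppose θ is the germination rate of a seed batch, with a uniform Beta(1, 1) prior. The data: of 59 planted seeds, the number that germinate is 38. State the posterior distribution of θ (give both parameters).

The binomial likelihood is conjugate to the Beta prior: with 38 successes and 21 failures, the posterior is Beta(1+38, 1+21) = Beta(39, 22).

Posterior: Beta(39, 22)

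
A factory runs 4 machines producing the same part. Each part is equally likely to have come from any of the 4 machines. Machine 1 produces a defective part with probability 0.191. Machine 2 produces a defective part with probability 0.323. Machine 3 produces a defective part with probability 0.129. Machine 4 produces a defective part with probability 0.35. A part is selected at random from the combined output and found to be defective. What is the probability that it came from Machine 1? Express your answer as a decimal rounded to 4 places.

Posterior probability ≈ 0.1923

Tabulate prior·likelihood by source: [1] prior 0.25, lik 0.191, product 0.04775; [2] prior 0.25, lik 0.323, product 0.08075; [3] prior 0.25, lik 0.129, product 0.03225; [4] prior 0.25, lik 0.35, product 0.08750.
Normalizing constant = 0.24825; the posterior for Machine 1 is its product over the sum, 0.04775/0.24825 = 0.1923.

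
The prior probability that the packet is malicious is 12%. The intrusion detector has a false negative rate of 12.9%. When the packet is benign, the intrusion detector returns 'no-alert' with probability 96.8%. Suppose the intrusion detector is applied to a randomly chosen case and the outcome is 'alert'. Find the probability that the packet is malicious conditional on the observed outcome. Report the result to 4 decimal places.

P(H | E) ≈ 0.7878

Write H for 'the packet is malicious'. Prior odds H:¬H = 0.12/0.88 = 0.13636. For the 'alert' outcome, the likelihood ratio is 0.871/0.032 = 27.219.
Posterior odds = 0.13636 × 27.219 = 3.7116, so P(H|E) = 3.7116/(1+3.7116) = 0.7878.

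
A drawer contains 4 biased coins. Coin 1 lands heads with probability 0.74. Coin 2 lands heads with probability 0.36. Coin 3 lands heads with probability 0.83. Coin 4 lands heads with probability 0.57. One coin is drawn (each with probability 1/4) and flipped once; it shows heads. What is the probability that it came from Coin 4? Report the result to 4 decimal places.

P(heads|C1) = 0.74; P(heads|C2) = 0.36; P(heads|C3) = 0.83; P(heads|C4) = 0.57.
Prior × likelihood for each source: 0.25·0.74=0.1850, 0.25·0.36=0.09000, 0.25·0.83=0.2075, 0.25·0.57=0.1425. Summing gives P(heads) = 0.62500.
P(Coin 4 | heads) = 0.1425 / 0.62500 = 0.2280.

Posterior probability ≈ 0.2280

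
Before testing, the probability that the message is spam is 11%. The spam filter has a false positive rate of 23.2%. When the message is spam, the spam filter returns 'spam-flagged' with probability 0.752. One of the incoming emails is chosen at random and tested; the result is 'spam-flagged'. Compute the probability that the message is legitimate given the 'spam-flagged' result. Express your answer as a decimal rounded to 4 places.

P(¬H | E) ≈ 0.7140

Let H be the event that the message is spam. P(H) = 0.11, so P(¬H) = 0.89. With E the 'spam-flagged' result, P(E|H) = 0.752 and P(E|¬H) = 0.232.
P(E) = 0.752·0.11 + 0.232·0.89 = 0.082720 + 0.20648 = 0.28920.
By Bayes' theorem, P(H|E) = 0.082720 / 0.28920 = 0.2860. Hence P(¬H|E) = 1 − 0.2860 = 0.7140.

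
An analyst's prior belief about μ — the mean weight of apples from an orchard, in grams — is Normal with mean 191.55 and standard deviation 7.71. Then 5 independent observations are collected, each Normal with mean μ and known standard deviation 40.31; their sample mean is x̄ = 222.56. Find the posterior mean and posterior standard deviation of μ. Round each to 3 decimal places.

Posterior mean ≈ 196.345; posterior SD ≈ 7.089

Prior precision 1/τ₀² = 1/7.71² = 0.0168225; data precision n/σ² = 5/40.31² = 0.00307712.
Posterior precision = 0.0168225 + 0.00307712 = 0.0198996, giving posterior SD = 1/√0.0198996 = 7.089.
Posterior mean = (0.0168225·191.55 + 0.00307712·222.56) / 0.0198996 = 196.345.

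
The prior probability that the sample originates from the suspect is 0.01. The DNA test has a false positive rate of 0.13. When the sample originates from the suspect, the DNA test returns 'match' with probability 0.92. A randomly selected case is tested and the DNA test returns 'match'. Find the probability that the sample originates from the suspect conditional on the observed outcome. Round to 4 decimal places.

Let H be the event that the sample originates from the suspect. P(H) = 0.01, so P(¬H) = 0.99. With E the 'match' result, P(E|H) = 0.92 and P(E|¬H) = 0.13.
P(E) = 0.92·0.01 + 0.13·0.99 = 0.0092000 + 0.12870 = 0.13790.
By Bayes' theorem, P(H|E) = 0.0092000 / 0.13790 = 0.0667.

P(H | E) ≈ 0.0667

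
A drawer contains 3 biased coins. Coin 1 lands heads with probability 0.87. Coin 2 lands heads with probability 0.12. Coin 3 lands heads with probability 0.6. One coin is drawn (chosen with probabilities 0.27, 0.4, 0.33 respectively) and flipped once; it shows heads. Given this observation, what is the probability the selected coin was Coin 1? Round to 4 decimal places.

Posterior probability ≈ 0.4885

P(heads|C1) = 0.87; P(heads|C2) = 0.12; P(heads|C3) = 0.6.
Prior × likelihood for each source: 0.27·0.87=0.2349, 0.4·0.12=0.04800, 0.33·0.6=0.1980. Summing gives P(heads) = 0.48090.
P(Coin 1 | heads) = 0.2349 / 0.48090 = 0.4885.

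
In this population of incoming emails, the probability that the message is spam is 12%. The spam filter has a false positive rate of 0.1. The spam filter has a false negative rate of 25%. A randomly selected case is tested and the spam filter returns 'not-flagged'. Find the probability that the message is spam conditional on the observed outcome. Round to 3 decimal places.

Let H be the event that the message is spam. P(H) = 0.12, so P(¬H) = 0.88. With E the 'not-flagged' result, P(E|H) = 0.25 and P(E|¬H) = 0.9.
P(E) = 0.25·0.12 + 0.9·0.88 = 0.030000 + 0.79200 = 0.82200.
By Bayes' theorem, P(H|E) = 0.030000 / 0.82200 = 0.036.

P(H | E) ≈ 0.036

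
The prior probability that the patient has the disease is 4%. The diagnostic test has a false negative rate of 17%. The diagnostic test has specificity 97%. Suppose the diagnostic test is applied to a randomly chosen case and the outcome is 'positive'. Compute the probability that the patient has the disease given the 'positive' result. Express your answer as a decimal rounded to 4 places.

Write H for 'the patient has the disease'. Prior odds H:¬H = 0.04/0.96 = 0.041667. For the 'positive' outcome, the likelihood ratio is 0.83/0.03 = 27.667.
Posterior odds = 0.041667 × 27.667 = 1.1528, so P(H|E) = 1.1528/(1+1.1528) = 0.5355.

P(H | E) ≈ 0.5355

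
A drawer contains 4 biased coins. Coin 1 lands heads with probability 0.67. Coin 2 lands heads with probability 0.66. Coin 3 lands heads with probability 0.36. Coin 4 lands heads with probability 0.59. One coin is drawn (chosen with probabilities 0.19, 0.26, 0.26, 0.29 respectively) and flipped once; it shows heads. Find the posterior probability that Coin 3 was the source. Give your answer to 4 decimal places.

P(heads|C1) = 0.67; P(heads|C2) = 0.66; P(heads|C3) = 0.36; P(heads|C4) = 0.59.
Prior × likelihood for each source: 0.19·0.67=0.1273, 0.26·0.66=0.1716, 0.26·0.36=0.09360, 0.29·0.59=0.1711. Summing gives P(heads) = 0.56360.
P(Coin 3 | heads) = 0.09360 / 0.56360 = 0.1661.

Posterior probability ≈ 0.1661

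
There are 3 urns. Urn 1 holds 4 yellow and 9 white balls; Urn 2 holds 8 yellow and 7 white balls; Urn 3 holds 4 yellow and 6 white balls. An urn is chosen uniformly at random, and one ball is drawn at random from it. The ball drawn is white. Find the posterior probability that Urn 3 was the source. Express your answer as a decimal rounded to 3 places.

P(white|Urn 1) = 0.6923; P(white|Urn 2) = 0.4667; P(white|Urn 3) = 0.6.
Prior × likelihood for each source: 0.333333·0.6923=0.2308, 0.333333·0.4667=0.1556, 0.333333·0.6=0.2000. Summing gives P(white) = 0.58632.
P(Urn 3 | white) = 0.2000 / 0.58632 = 0.341.

Posterior probability ≈ 0.341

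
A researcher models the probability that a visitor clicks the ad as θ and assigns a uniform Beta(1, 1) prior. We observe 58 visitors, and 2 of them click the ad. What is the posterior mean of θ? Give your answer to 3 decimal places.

The binomial likelihood is conjugate to the Beta prior: with 2 successes and 56 failures, the posterior is Beta(1+2, 1+56) = Beta(3, 57).
Posterior mean = α/(α+β) = 3/60 = 0.050.

Posterior mean ≈ 0.050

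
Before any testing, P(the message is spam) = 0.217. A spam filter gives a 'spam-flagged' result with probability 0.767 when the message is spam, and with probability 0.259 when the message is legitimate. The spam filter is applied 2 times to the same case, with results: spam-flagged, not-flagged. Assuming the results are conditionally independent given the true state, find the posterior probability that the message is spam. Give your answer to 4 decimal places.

Let H be the event that the message is spam; start with P(H) = 0.217. P('spam-flagged'|H) = 0.767, P('spam-flagged'|¬H) = 0.259.
Update on result 1 ('spam-flagged'): P(H) ← 0.767·0.2170 / (0.767·0.2170 + 0.259·0.7830) = 0.16644/0.36924 = 0.4508.
Update on result 2 ('not-flagged'): P(H) ← 0.233·0.4508 / (0.233·0.4508 + 0.741·0.5492) = 0.10503/0.51201 = 0.2051.

Posterior P(H) ≈ 0.2051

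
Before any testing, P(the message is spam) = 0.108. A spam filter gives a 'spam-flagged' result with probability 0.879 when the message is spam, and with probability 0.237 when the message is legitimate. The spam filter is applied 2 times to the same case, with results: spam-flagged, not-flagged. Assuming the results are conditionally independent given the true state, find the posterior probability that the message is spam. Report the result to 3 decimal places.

Posterior P(H) ≈ 0.066

With H the event that the message is spam, the joint likelihood of the observed sequence is P(data|H) = 0.879·0.121 = 0.10636 and P(data|¬H) = 0.237·0.763 = 0.18083.
Bayes: P(H|data) = 0.108·0.10636 / (0.108·0.10636 + 0.892·0.18083) = 0.011487/0.17279 = 0.0665.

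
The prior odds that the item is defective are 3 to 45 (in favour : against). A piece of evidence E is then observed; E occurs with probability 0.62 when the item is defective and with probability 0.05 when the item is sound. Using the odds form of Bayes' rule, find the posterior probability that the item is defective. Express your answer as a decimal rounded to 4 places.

Prior odds = 3/45 = 0.066667.
Likelihood ratio for E = 0.62/0.05 = 12.400.
Posterior odds = prior odds × LR = 0.82667.
Posterior probability = odds/(1+odds) = 0.82667/1.8267 = 0.4526.

Posterior probability ≈ 0.4526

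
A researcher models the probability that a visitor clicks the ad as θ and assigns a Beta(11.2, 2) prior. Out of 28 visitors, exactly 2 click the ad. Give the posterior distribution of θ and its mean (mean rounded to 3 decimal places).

Observing 2 successes and 26 failures updates Beta(11.2, 2) by adding the success and failure counts to the two shape parameters: α = 11.2+2 = 13.2, β = 2+26 = 28.
Posterior mean = α/(α+β) = 13.2/41.2 = 0.320.

Posterior: Beta(13.2, 28); mean ≈ 0.320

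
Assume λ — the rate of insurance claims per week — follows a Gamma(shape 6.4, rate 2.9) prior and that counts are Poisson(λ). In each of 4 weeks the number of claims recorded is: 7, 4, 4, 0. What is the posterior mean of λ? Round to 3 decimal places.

The Poisson likelihood adds the total count to the shape and the number of exposure periods to the rate. Here ∑xᵢ = 15 and n = 4, so shape 6.4→21.4 and rate 2.9→6.9.
Posterior mean = shape/rate = 21.4/6.9 = 3.101.

Posterior mean ≈ 3.101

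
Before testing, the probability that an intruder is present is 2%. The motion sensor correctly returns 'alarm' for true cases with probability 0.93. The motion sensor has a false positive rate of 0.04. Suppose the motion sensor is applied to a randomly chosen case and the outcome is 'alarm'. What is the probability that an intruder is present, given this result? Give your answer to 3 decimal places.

P(H | E) ≈ 0.322

Write H for 'an intruder is present'. Prior odds H:¬H = 0.02/0.98 = 0.020408. For the 'alarm' outcome, the likelihood ratio is 0.93/0.04 = 23.250.
Posterior odds = 0.020408 × 23.250 = 0.47449, so P(H|E) = 0.47449/(1+0.47449) = 0.322.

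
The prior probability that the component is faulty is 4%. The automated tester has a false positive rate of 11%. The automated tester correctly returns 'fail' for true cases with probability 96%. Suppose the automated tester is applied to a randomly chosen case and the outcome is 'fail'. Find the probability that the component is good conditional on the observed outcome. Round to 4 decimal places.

P(¬H | E) ≈ 0.7333

Write H for 'the component is faulty'. Prior odds H:¬H = 0.04/0.96 = 0.041667. For the 'fail' outcome, the likelihood ratio is 0.96/0.11 = 8.7273.
Posterior odds = 0.041667 × 8.7273 = 0.36364, so P(H|E) = 0.36364/(1+0.36364) = 0.2667. Then P(¬H|E) = 1 − 0.2667 = 0.7333.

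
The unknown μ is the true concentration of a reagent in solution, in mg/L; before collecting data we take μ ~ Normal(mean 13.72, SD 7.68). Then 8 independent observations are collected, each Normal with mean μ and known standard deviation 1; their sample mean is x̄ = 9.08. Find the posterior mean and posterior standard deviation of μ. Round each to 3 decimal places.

With known σ, the Normal prior is conjugate. Weight on the data is w = (n/σ²)/(n/σ² + 1/τ₀²) = 8.00000/(8.00000+0.0169542) = 0.99789.
Posterior mean = w·x̄ + (1−w)·μ₀ = 0.99789·9.08 + 0.0021148·13.72 = 9.090. Posterior variance = 1/(8.00000+0.0169542) = 0.124736, so SD = 0.353.

Posterior mean ≈ 9.090; posterior SD ≈ 0.353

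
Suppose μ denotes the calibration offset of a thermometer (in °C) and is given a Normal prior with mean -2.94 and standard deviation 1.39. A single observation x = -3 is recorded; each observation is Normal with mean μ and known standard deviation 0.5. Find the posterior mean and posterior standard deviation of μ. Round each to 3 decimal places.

With known σ, the Normal prior is conjugate. Weight on the data is w = (n/σ²)/(n/σ² + 1/τ₀²) = 4.00000/(4.00000+0.517572) = 0.88543.
Posterior mean = w·x̄ + (1−w)·μ₀ = 0.88543·-3 + 0.11457·-2.94 = -2.993. Posterior variance = 1/(4.00000+0.517572) = 0.221358, so SD = 0.470.

Posterior mean ≈ -2.993; posterior SD ≈ 0.470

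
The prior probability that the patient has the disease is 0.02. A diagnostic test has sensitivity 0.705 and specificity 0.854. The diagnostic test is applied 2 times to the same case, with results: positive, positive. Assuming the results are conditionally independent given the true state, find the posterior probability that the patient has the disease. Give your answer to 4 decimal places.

Let H be the event that the patient has the disease; start with P(H) = 0.02. P('positive'|H) = 0.705, P('positive'|¬H) = 0.146.
Update on result 1 ('positive'): P(H) ← 0.705·0.0200 / (0.705·0.0200 + 0.146·0.9800) = 0.014100/0.15718 = 0.0897.
Update on result 2 ('positive'): P(H) ← 0.705·0.0897 / (0.705·0.0897 + 0.146·0.9103) = 0.063243/0.19615 = 0.3224.

Posterior P(H) ≈ 0.3224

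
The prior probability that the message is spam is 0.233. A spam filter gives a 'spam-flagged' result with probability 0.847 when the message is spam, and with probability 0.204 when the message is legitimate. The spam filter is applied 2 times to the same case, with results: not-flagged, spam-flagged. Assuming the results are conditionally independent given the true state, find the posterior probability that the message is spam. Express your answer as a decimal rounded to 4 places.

With H the event that the message is spam, the joint likelihood of the observed sequence is P(data|H) = 0.153·0.847 = 0.12959 and P(data|¬H) = 0.796·0.204 = 0.16238.
Bayes: P(H|data) = 0.233·0.12959 / (0.233·0.12959 + 0.767·0.16238) = 0.030195/0.15474 = 0.1951.

Posterior P(H) ≈ 0.1951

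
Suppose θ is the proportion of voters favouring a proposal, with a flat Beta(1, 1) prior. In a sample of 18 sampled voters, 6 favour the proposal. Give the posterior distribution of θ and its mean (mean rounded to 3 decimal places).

Observing 6 successes and 12 failures updates Beta(1, 1) by adding the success and failure counts to the two shape parameters: α = 1+6 = 7, β = 1+12 = 13.
Posterior mean = α/(α+β) = 7/20 = 0.350.

Posterior: Beta(7, 13); mean ≈ 0.350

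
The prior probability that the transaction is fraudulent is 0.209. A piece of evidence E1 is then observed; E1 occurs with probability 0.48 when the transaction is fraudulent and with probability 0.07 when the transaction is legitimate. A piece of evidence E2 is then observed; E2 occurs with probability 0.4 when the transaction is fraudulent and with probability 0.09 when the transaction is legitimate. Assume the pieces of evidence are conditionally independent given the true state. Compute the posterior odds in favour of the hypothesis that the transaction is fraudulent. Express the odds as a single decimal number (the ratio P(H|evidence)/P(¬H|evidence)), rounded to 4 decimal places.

Prior odds = 0.209/(1−0.209) = 0.26422. In log-odds, ln(0.26422) = -1.3310.
Add log likelihood ratios: ln(6.8571) + ln(4.4444) = 3.4169.
Posterior log-odds = 2.0860, so posterior odds = exp(2.0860) = 8.0525.

Posterior odds ≈ 8.0525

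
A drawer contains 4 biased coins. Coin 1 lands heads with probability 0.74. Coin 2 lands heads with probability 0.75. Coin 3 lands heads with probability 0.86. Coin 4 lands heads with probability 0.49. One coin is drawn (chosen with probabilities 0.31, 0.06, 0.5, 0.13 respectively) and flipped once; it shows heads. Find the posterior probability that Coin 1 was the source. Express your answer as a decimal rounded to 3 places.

Posterior probability ≈ 0.299

Tabulate prior·likelihood by source: [1] prior 0.31, lik 0.74, product 0.2294; [2] prior 0.06, lik 0.75, product 0.04500; [3] prior 0.5, lik 0.86, product 0.4300; [4] prior 0.13, lik 0.49, product 0.06370.
Normalizing constant = 0.76810; the posterior for Coin 1 is its product over the sum, 0.2294/0.76810 = 0.299.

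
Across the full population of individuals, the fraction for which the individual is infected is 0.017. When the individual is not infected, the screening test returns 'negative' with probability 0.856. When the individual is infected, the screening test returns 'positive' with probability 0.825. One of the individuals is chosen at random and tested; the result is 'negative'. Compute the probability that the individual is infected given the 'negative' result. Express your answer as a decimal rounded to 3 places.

Write H for 'the individual is infected'. Prior odds H:¬H = 0.017/0.983 = 0.017294. For the 'negative' outcome, the likelihood ratio is 0.175/0.856 = 0.20444.
Posterior odds = 0.017294 × 0.20444 = 0.0035356, so P(H|E) = 0.0035356/(1+0.0035356) = 0.004.

P(H | E) ≈ 0.004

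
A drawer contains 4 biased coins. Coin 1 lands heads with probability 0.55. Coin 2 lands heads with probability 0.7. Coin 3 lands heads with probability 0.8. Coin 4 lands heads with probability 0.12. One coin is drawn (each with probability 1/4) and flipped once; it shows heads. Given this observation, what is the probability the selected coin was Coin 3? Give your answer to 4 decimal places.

Posterior probability ≈ 0.3687

Tabulate prior·likelihood by source: [1] prior 0.25, lik 0.55, product 0.1375; [2] prior 0.25, lik 0.7, product 0.1750; [3] prior 0.25, lik 0.8, product 0.2000; [4] prior 0.25, lik 0.12, product 0.03000.
Normalizing constant = 0.54250; the posterior for Coin 3 is its product over the sum, 0.2000/0.54250 = 0.3687.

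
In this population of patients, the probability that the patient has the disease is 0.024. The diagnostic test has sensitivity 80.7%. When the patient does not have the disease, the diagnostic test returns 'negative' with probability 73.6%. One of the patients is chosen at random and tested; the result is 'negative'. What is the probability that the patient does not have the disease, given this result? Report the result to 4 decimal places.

Let H be the event that the patient has the disease. P(H) = 0.024, so P(¬H) = 0.976. With E the 'negative' result, P(E|H) = 0.193 and P(E|¬H) = 0.736.
P(E) = 0.193·0.024 + 0.736·0.976 = 0.0046320 + 0.71834 = 0.72297.
By Bayes' theorem, P(H|E) = 0.0046320 / 0.72297 = 0.0064. Hence P(¬H|E) = 1 − 0.0064 = 0.9936.

P(¬H | E) ≈ 0.9936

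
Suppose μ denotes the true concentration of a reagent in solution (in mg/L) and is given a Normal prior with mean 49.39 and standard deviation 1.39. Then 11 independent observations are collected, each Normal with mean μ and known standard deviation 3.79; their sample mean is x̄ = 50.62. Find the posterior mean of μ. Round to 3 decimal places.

With known σ, the Normal prior is conjugate. Weight on the data is w = (n/σ²)/(n/σ² + 1/τ₀²) = 0.765798/(0.765798+0.517572) = 0.59671.
Posterior mean = w·x̄ + (1−w)·μ₀ = 0.59671·50.62 + 0.40329·49.39 = 50.124.

Posterior mean ≈ 50.124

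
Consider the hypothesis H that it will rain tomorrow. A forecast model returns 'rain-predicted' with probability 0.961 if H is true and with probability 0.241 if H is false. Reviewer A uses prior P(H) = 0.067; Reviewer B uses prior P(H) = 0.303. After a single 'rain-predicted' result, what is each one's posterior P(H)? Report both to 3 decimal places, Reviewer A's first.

Reviewer A: 0.223; Reviewer B: 0.634

The likelihood ratio for a 'rain-predicted' result is 0.961/0.241 = 3.9876.
Reviewer A: prior odds 0.067/0.933 = 0.071811; posterior odds 0.28635; posterior probability 0.223.
Reviewer B: prior odds 0.303/0.697 = 0.43472; posterior odds 1.7335; posterior probability 0.634.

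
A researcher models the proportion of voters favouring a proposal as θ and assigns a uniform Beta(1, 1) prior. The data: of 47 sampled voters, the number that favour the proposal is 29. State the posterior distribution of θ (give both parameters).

Observing 29 successes and 18 failures updates Beta(1, 1) by adding the success and failure counts to the two shape parameters: α = 1+29 = 30, β = 1+18 = 19.

Posterior: Beta(30, 19)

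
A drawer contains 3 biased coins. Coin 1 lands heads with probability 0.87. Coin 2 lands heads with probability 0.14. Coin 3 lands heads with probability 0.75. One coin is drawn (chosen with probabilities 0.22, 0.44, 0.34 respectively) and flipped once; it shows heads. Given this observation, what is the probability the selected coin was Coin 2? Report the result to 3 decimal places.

P(heads|C1) = 0.87; P(heads|C2) = 0.14; P(heads|C3) = 0.75.
Prior × likelihood for each source: 0.22·0.87=0.1914, 0.44·0.14=0.06160, 0.34·0.75=0.2550. Summing gives P(heads) = 0.50800.
P(Coin 2 | heads) = 0.06160 / 0.50800 = 0.121.

Posterior probability ≈ 0.121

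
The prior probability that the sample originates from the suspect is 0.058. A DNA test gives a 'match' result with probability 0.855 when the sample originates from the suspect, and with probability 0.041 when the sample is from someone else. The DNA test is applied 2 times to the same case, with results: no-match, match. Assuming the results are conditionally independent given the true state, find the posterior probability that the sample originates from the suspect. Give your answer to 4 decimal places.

Posterior P(H) ≈ 0.1626

With H the event that the sample originates from the suspect, the joint likelihood of the observed sequence is P(data|H) = 0.145·0.855 = 0.12397 and P(data|¬H) = 0.959·0.041 = 0.039319.
Bayes: P(H|data) = 0.058·0.12397 / (0.058·0.12397 + 0.942·0.039319) = 0.0071905/0.044229 = 0.1626.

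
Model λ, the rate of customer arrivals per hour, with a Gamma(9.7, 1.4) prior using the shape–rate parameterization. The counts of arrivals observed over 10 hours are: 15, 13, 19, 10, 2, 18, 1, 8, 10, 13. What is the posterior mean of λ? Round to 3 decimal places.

The Poisson likelihood adds the total count to the shape and the number of exposure periods to the rate. Here ∑xᵢ = 109 and n = 10, so shape 9.7→118.7 and rate 1.4→11.4.
Posterior mean = shape/rate = 118.7/11.4 = 10.412.

Posterior mean ≈ 10.412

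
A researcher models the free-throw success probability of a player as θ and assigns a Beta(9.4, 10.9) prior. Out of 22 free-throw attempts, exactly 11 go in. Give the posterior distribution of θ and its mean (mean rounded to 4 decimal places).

The binomial likelihood is conjugate to the Beta prior: with 11 successes and 11 failures, the posterior is Beta(9.4+11, 10.9+11) = Beta(20.4, 21.9).
Posterior mean = α/(α+β) = 20.4/42.3 = 0.4823.

Posterior: Beta(20.4, 21.9); mean ≈ 0.4823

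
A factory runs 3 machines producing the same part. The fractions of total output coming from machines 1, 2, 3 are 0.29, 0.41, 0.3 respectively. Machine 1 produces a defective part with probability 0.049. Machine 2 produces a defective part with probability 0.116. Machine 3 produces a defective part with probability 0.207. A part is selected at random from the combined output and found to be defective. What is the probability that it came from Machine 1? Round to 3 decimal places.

Posterior probability ≈ 0.115

P(defective|M1) = 0.049; P(defective|M2) = 0.116; P(defective|M3) = 0.207.
Prior × likelihood for each source: 0.29·0.049=0.01421, 0.41·0.116=0.04756, 0.3·0.207=0.06210. Summing gives P(defective) = 0.12387.
P(Machine 1 | defective) = 0.01421 / 0.12387 = 0.115.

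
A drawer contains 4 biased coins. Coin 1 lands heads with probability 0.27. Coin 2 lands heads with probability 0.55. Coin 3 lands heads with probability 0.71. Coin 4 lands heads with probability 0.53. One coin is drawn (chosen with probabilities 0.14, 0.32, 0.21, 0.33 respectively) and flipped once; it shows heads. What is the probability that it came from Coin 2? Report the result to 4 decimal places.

P(heads|C1) = 0.27; P(heads|C2) = 0.55; P(heads|C3) = 0.71; P(heads|C4) = 0.53.
Prior × likelihood for each source: 0.14·0.27=0.03780, 0.32·0.55=0.1760, 0.21·0.71=0.1491, 0.33·0.53=0.1749. Summing gives P(heads) = 0.53780.
P(Coin 2 | heads) = 0.1760 / 0.53780 = 0.3273.

Posterior probability ≈ 0.3273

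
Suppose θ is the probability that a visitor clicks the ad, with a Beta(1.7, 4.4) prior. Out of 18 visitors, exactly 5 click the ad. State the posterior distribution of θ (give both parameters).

Posterior: Beta(6.7, 17.4)

The binomial likelihood is conjugate to the Beta prior: with 5 successes and 13 failures, the posterior is Beta(1.7+5, 4.4+13) = Beta(6.7, 17.4).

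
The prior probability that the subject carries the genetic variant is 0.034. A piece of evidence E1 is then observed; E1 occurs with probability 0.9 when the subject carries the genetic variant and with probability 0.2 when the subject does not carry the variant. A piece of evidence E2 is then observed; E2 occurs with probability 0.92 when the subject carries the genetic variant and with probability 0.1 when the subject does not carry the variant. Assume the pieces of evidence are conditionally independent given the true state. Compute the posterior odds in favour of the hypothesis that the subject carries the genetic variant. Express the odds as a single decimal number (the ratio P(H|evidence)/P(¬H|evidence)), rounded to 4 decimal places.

Prior odds = 0.034/(1−0.034) = 0.035197. In log-odds, ln(0.035197) = -3.3468.
Add log likelihood ratios: ln(4.5000) + ln(9.2000) = 3.7233.
Posterior log-odds = 0.37648, so posterior odds = exp(0.37648) = 1.4571.

Posterior odds ≈ 1.4571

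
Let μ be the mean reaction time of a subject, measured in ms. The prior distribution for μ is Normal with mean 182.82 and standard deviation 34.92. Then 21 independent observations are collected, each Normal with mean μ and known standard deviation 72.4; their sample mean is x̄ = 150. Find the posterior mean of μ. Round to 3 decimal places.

Prior precision 1/τ₀² = 1/34.92² = 0.00082007; data precision n/σ² = 21/72.4² = 0.00400629.
Posterior precision = 0.00082007 + 0.00400629 = 0.00482636.
Posterior mean = (0.00082007·182.82 + 0.00400629·150) / 0.00482636 = 155.577.

Posterior mean ≈ 155.577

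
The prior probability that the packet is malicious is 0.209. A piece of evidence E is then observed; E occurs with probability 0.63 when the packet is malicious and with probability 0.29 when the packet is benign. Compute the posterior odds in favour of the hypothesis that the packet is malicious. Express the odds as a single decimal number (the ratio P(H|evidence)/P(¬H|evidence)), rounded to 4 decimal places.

Posterior odds ≈ 0.5740

Prior odds = 0.209/(1−0.209) = 0.26422.
Likelihood ratio for E = 0.63/0.29 = 2.1724.
Posterior odds = prior odds × LR = 0.57400.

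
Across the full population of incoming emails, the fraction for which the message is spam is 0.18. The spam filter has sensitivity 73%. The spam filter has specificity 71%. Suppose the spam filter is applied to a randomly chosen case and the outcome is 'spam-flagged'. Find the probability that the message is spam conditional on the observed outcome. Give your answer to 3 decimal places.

Let H be the event that the message is spam. P(H) = 0.18, so P(¬H) = 0.82. With E the 'spam-flagged' result, P(E|H) = 0.73 and P(E|¬H) = 0.29.
P(E) = 0.73·0.18 + 0.29·0.82 = 0.13140 + 0.23780 = 0.36920.
By Bayes' theorem, P(H|E) = 0.13140 / 0.36920 = 0.356.

P(H | E) ≈ 0.356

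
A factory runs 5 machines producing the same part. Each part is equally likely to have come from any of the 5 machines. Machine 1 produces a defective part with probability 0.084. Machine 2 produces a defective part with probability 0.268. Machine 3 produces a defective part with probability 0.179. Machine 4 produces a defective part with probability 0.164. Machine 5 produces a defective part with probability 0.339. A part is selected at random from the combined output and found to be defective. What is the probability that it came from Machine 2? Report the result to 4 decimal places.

Tabulate prior·likelihood by source: [1] prior 0.2, lik 0.084, product 0.01680; [2] prior 0.2, lik 0.268, product 0.05360; [3] prior 0.2, lik 0.179, product 0.03580; [4] prior 0.2, lik 0.164, product 0.03280; [5] prior 0.2, lik 0.339, product 0.06780.
Normalizing constant = 0.20680; the posterior for Machine 2 is its product over the sum, 0.05360/0.20680 = 0.2592.

Posterior probability ≈ 0.2592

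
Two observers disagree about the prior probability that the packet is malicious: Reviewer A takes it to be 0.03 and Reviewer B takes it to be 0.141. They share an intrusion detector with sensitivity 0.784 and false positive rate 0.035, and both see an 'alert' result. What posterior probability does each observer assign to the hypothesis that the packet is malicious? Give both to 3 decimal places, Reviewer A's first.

P('+'|H) = 0.784, P('+'|¬H) = 0.035.
Reviewer A: numerator 0.784·0.03 = 0.023520; evidence = 0.023520+0.035·0.97 = 0.057470; posterior = 0.409.
Reviewer B: numerator 0.784·0.141 = 0.11054; evidence = 0.11054+0.035·0.859 = 0.14061; posterior = 0.786.

Reviewer A: 0.409; Reviewer B: 0.786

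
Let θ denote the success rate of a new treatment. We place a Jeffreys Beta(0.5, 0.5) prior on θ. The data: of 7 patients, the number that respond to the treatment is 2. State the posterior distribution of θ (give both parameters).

Posterior: Beta(2.5, 5.5)

Observing 2 successes and 5 failures updates Beta(0.5, 0.5) by adding the success and failure counts to the two shape parameters: α = 0.5+2 = 2.5, β = 0.5+5 = 5.5.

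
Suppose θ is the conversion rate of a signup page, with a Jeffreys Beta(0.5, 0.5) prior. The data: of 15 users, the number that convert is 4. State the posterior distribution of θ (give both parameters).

Posterior: Beta(4.5, 11.5)

Observing 4 successes and 11 failures updates Beta(0.5, 0.5) by adding the success and failure counts to the two shape parameters: α = 0.5+4 = 4.5, β = 0.5+11 = 11.5.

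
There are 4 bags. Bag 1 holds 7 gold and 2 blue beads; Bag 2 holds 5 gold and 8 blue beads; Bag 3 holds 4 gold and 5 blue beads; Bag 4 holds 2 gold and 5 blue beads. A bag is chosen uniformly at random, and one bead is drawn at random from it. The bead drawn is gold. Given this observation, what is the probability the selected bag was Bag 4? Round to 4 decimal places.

Posterior probability ≈ 0.1510

P(gold|Bag 1) = 0.7778; P(gold|Bag 2) = 0.3846; P(gold|Bag 3) = 0.4444; P(gold|Bag 4) = 0.2857.
Prior × likelihood for each source: 0.25·0.7778=0.1944, 0.25·0.3846=0.09615, 0.25·0.4444=0.1111, 0.25·0.2857=0.07143. Summing gives P(gold) = 0.47314.
P(Bag 4 | gold) = 0.07143 / 0.47314 = 0.1510.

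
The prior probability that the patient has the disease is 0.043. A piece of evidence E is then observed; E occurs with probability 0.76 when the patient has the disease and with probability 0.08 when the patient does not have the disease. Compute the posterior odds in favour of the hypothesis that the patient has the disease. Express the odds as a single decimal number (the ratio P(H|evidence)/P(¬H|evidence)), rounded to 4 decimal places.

Prior odds = 0.043/(1−0.043) = 0.044932.
Likelihood ratio for E = 0.76/0.08 = 9.5000.
Posterior odds = prior odds × LR = 0.42685.

Posterior odds ≈ 0.4269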